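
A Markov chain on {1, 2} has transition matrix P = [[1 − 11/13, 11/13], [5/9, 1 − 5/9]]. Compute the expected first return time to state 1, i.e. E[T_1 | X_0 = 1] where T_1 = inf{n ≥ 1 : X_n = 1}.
E[T_1 | X_0 = 1] = 1/π_1 = 164/65

For an irreducible recurrent Markov chain with stationary distribution π, E[T_i | X_0 = i] = 1/π_i (Kac's formula). Here π_1 = (5/9)/(11/13 + 5/9) = (5/9)/(164/117) = 65/164, so E[T_1 | X_0 = 1] = 1/π_1 = (11/13 + 5/9)/(5/9) = (164/117)/(5/9) = 164/65.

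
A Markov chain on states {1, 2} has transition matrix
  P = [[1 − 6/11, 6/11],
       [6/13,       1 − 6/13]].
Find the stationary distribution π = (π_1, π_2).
π_1 = 11/24, π_2 = 13/24

Solve πP = π with π_1 + π_2 = 1. From πP = π: π_1 · (1 − 6/11) + π_2 · 6/13 = π_1 ⇒ π_2 · 6/13 = π_1 · 6/11 ⇒ π_2/π_1 = (6/11)/(6/13) = 13/11. Together with π_1 + π_2 = 1:
  π_1 = (6/13)/(6/11 + 6/13) = (6/13)/(144/143) = 11/24,
  π_2 = (6/11)/(6/11 + 6/13) = (6/11)/(144/143) = 13/24.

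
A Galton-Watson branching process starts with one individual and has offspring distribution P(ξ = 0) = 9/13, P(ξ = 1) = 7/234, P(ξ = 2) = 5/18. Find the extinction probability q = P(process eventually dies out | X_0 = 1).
q = 1

Mean offspring μ = 0·9/13 + 1·7/234 + 2·5/18 = 137/234 ≤ 1. For μ ≤ 1 with offspring not concentrated at 1, the Galton-Watson process goes extinct almost surely, so q = 1.
(Algebraic check: The pgf is f(s) = 9/13 + 7/234·s + 5/18·s². The extinction probability q is the smallest fixed point of f in [0, 1]. Setting s = f(s):
  5/18·s² + (7/234 − 1)·s + 9/13 = 0
  5/18·s² − (9/13 + 5/18)·s + 9/13 = 0
which factors as (s − 1)·(5/18·s − 9/13) = 0, giving roots s = 1 and s = (9/13)/(5/18) = 162/65. Since 162/65 ≥ 1, the smallest root in [0, 1] is s = 1.)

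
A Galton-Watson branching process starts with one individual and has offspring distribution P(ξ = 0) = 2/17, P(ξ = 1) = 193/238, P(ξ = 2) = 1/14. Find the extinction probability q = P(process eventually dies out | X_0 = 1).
q = 1

Mean offspring μ = 0·2/17 + 1·193/238 + 2·1/14 = 227/238 ≤ 1. For μ ≤ 1 with offspring not concentrated at 1, the Galton-Watson process goes extinct almost surely, so q = 1.
(Algebraic check: The pgf is f(s) = 2/17 + 193/238·s + 1/14·s². The extinction probability q is the smallest fixed point of f in [0, 1]. Setting s = f(s):
  1/14·s² + (193/238 − 1)·s + 2/17 = 0
  1/14·s² − (2/17 + 1/14)·s + 2/17 = 0
which factors as (s − 1)·(1/14·s − 2/17) = 0, giving roots s = 1 and s = (2/17)/(1/14) = 28/17. Since 28/17 ≥ 1, the smallest root in [0, 1] is s = 1.)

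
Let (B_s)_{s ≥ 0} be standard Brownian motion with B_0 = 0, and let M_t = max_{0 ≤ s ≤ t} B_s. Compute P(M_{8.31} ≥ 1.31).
P(M_{8.31} ≥ 1.31) = 2·P(B_{8.31} ≥ 1.31) = 2(1 − Φ(1.31/√8.31)) ≈ 0.6495

By the reflection principle for Brownian motion, P(M_t ≥ a) = 2 · P(B_t ≥ a) for a ≥ 0. Since B_t ~ N(0, t), P(B_t ≥ 1.31) = 1 − Φ(1.31/√t) = 1 − Φ(1.31/√8.31) = 1 − Φ(0.4544). So
  P(M_{8.31} ≥ 1.31) = 2(1 − Φ(0.4544)) ≈ 0.6495.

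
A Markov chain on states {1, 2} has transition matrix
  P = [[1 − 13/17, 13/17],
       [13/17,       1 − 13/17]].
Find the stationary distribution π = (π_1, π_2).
π_1 = 1/2, π_2 = 1/2

Solve πP = π with π_1 + π_2 = 1. From πP = π: π_1 · (1 − 13/17) + π_2 · 13/17 = π_1 ⇒ π_2 · 13/17 = π_1 · 13/17 ⇒ π_2/π_1 = (13/17)/(13/17) = 1. Together with π_1 + π_2 = 1:
  π_1 = (13/17)/(13/17 + 13/17) = (13/17)/(26/17) = 1/2,
  π_2 = (13/17)/(13/17 + 13/17) = (13/17)/(26/17) = 1/2.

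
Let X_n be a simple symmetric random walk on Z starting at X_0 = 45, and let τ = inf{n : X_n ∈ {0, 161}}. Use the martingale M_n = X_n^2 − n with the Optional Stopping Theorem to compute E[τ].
E[τ] = 5220

M_n = X_n^2 − n is a martingale (since E[X_{n+1}^2 | F_n] = X_n^2 + 1). By OST (τ has finite mean in a bounded region), E[M_τ] = E[M_0] = X_0^2 − 0 = 45^2 = 2025. Also E[M_τ] = E[X_τ^2] − E[τ]. The walk exits at 0 or 161, with P(hit 161 first) = 45/161, so E[X_τ^2] = 161^2 · 45/161 + 0 = 7245. Thus E[τ] = E[X_τ^2] − E[M_τ] = 7245 − 2025 = 5220 = 45(161 − 45) = 5220.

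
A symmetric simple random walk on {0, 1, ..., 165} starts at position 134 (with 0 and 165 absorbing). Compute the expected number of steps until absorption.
E[τ | X_0 = 134] = 4154

Let v_k = E[τ | X_0 = k]. Boundary: v_0 = v_165 = 0. Recurrence: v_k = 1 + (v_{k-1} + v_{k+1})/2 for 1 ≤ k ≤ 164. The particular solution to v_k − (v_{k-1} + v_{k+1})/2 = 1 is v_k = −k^2. Adding homogeneous solution A + B k and matching boundaries gives v_k = k (165 − k). Substituting k = 134: v_134 = 134 · 31 = 4154.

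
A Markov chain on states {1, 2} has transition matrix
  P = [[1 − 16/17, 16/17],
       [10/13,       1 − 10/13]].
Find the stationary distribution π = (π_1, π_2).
π_1 = 85/189, π_2 = 104/189

Solve πP = π with π_1 + π_2 = 1. From πP = π: π_1 · (1 − 16/17) + π_2 · 10/13 = π_1 ⇒ π_2 · 10/13 = π_1 · 16/17 ⇒ π_2/π_1 = (16/17)/(10/13) = 104/85. Together with π_1 + π_2 = 1:
  π_1 = (10/13)/(16/17 + 10/13) = (10/13)/(378/221) = 85/189,
  π_2 = (16/17)/(16/17 + 10/13) = (16/17)/(378/221) = 104/189.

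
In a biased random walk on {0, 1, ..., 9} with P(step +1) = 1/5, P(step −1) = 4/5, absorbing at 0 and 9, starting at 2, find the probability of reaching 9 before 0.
P(hit 9 before 0) = (1 − (4)^2) / (1 − (4)^9) = 5/87381

Let u_k denote P(reach 9 before 0 | start at k). Boundary: u_0 = 0, u_9 = 1. Recurrence: u_k = 1/5·u_{k+1} + 4/5·u_{k-1} for 1 ≤ k ≤ 8. Try u_k = A + B·r^k with r = q/p = (4/5)/(1/5) = 4. Substitution satisfies the recurrence; boundary conditions give:
  u_k = (1 − r^k) / (1 − r^N) = (1 − (4)^2) / (1 − (4)^9) = 5/87381.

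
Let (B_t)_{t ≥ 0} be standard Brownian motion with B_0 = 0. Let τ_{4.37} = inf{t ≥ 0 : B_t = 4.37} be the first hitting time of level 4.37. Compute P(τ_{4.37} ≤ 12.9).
P(τ_{4.37} ≤ 12.9) = 2(1 − Φ(4.37/√12.9)) = 2(1 − Φ(1.2167)) ≈ 0.2237

By the reflection principle for standard BM, P(τ_b ≤ t) = 2 · P(B_t ≥ b). Since B_t ~ N(0, t), P(B_t ≥ 4.37) = 1 − Φ(4.37/√t) = 1 − Φ(4.37/√12.9) = 1 − Φ(1.2167) ≈ 0.11186. Doubling: P(τ_{4.37} ≤ 12.9) ≈ 2 · 0.11186 = 0.22372 ≈ 0.2237.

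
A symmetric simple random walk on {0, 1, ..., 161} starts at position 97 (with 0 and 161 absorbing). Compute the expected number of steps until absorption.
E[τ | X_0 = 97] = 6208

Let v_k = E[τ | X_0 = k]. Boundary: v_0 = v_161 = 0. Recurrence: v_k = 1 + (v_{k-1} + v_{k+1})/2 for 1 ≤ k ≤ 160. The particular solution to v_k − (v_{k-1} + v_{k+1})/2 = 1 is v_k = −k^2. Adding homogeneous solution A + B k and matching boundaries gives v_k = k (161 − k). Substituting k = 97: v_97 = 97 · 64 = 6208.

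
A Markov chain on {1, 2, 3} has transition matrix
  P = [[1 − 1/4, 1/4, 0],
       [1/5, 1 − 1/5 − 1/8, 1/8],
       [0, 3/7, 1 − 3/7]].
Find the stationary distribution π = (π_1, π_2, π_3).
π = (96/251, 120/251, 35/251)

This is a birth-death chain on three states, which satisfies detailed balance: π_1 · P_{12} = π_2 · P_{21} and π_2 · P_{23} = π_3 · P_{32}.
From π_1 · 1/4 = π_2 · 1/5: π_2/π_1 = (1/4)/(1/5) = 5/4.
From π_2 · 1/8 = π_3 · 3/7: π_3/π_2 = (1/8)/(3/7) = 7/24.
Take π_1 proportional to 1; then unnormalized π = (1, 5/4, 35/96). Normalize by dividing by the sum 251/96:
  π = (96/251, 120/251, 35/251).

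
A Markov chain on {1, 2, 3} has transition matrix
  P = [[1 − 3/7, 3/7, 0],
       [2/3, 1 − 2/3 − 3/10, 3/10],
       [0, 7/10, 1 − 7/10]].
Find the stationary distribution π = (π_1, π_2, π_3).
π = (49/94, 63/188, 27/188)

This is a birth-death chain on three states, which satisfies detailed balance: π_1 · P_{12} = π_2 · P_{21} and π_2 · P_{23} = π_3 · P_{32}.
From π_1 · 3/7 = π_2 · 2/3: π_2/π_1 = (3/7)/(2/3) = 9/14.
From π_2 · 3/10 = π_3 · 7/10: π_3/π_2 = (3/10)/(7/10) = 3/7.
Take π_1 proportional to 1; then unnormalized π = (1, 9/14, 27/98). Normalize by dividing by the sum 94/49:
  π = (49/94, 63/188, 27/188).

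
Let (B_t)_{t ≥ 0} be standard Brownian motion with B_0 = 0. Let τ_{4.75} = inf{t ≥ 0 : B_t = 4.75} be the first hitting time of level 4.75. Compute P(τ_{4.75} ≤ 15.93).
P(τ_{4.75} ≤ 15.93) = 2(1 − Φ(4.75/√15.93)) = 2(1 − Φ(1.1901)) ≈ 0.2340

By the reflection principle for standard BM, P(τ_b ≤ t) = 2 · P(B_t ≥ b). Since B_t ~ N(0, t), P(B_t ≥ 4.75) = 1 − Φ(4.75/√t) = 1 − Φ(4.75/√15.93) = 1 − Φ(1.1901) ≈ 0.11700. Doubling: P(τ_{4.75} ≤ 15.93) ≈ 2 · 0.11700 = 0.23400 ≈ 0.2340.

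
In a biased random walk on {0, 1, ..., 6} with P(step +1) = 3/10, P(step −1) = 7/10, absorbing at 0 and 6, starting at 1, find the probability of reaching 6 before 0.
P(hit 6 before 0) = (1 − (7/3)^1) / (1 − (7/3)^6) = 243/29230

Let u_k denote P(reach 6 before 0 | start at k). Boundary: u_0 = 0, u_6 = 1. Recurrence: u_k = 3/10·u_{k+1} + 7/10·u_{k-1} for 1 ≤ k ≤ 5. Try u_k = A + B·r^k with r = q/p = (7/10)/(3/10) = 7/3. Substitution satisfies the recurrence; boundary conditions give:
  u_k = (1 − r^k) / (1 − r^N) = (1 − (7/3)^1) / (1 − (7/3)^6) = 243/29230.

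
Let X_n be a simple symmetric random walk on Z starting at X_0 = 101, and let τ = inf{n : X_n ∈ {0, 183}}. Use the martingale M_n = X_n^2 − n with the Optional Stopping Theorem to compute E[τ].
E[τ] = 8282

M_n = X_n^2 − n is a martingale (since E[X_{n+1}^2 | F_n] = X_n^2 + 1). By OST (τ has finite mean in a bounded region), E[M_τ] = E[M_0] = X_0^2 − 0 = 101^2 = 10201. Also E[M_τ] = E[X_τ^2] − E[τ]. The walk exits at 0 or 183, with P(hit 183 first) = 101/183, so E[X_τ^2] = 183^2 · 101/183 + 0 = 18483. Thus E[τ] = E[X_τ^2] − E[M_τ] = 18483 − 10201 = 8282 = 101(183 − 101) = 8282.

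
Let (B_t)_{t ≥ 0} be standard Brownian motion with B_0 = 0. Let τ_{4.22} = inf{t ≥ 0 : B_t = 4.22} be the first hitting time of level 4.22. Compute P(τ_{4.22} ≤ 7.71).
P(τ_{4.22} ≤ 7.71) = 2(1 − Φ(4.22/√7.71)) = 2(1 − Φ(1.5198)) ≈ 0.1286

By the reflection principle for standard BM, P(τ_b ≤ t) = 2 · P(B_t ≥ b). Since B_t ~ N(0, t), P(B_t ≥ 4.22) = 1 − Φ(4.22/√t) = 1 − Φ(4.22/√7.71) = 1 − Φ(1.5198) ≈ 0.06428. Doubling: P(τ_{4.22} ≤ 7.71) ≈ 2 · 0.06428 = 0.12856 ≈ 0.1286.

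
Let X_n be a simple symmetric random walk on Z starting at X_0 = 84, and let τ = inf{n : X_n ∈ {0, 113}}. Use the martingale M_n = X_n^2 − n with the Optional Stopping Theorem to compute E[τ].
E[τ] = 2436

M_n = X_n^2 − n is a martingale (since E[X_{n+1}^2 | F_n] = X_n^2 + 1). By OST (τ has finite mean in a bounded region), E[M_τ] = E[M_0] = X_0^2 − 0 = 84^2 = 7056. Also E[M_τ] = E[X_τ^2] − E[τ]. The walk exits at 0 or 113, with P(hit 113 first) = 84/113, so E[X_τ^2] = 113^2 · 84/113 + 0 = 9492. Thus E[τ] = E[X_τ^2] − E[M_τ] = 9492 − 7056 = 2436 = 84(113 − 84) = 2436.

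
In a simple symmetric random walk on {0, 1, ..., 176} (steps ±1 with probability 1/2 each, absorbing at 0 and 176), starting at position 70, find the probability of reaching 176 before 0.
P(hit 176 before 0) = 70/176 = 35/88

Let u_k = P(hit 176 before 0 | start at k). Then u_0 = 0, u_176 = 1, and u_k = u_{k-1}/2 + u_{k+1}/2 for 1 ≤ k ≤ 175. This harmonic recurrence is solved by u_k = k/176, giving u_70 = 70/176 = 35/88.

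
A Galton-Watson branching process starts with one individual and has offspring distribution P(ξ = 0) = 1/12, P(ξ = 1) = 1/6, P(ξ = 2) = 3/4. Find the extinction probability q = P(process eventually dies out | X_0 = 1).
q = 1/9

The pgf is f(s) = 1/12 + 1/6·s + 3/4·s². The extinction probability q is the smallest fixed point of f in [0, 1]. Setting s = f(s):
  3/4·s² + (1/6 − 1)·s + 1/12 = 0
  3/4·s² − (1/12 + 3/4)·s + 1/12 = 0
which factors as (s − 1)·(3/4·s − 1/12) = 0, giving roots s = 1 and s = (1/12)/(3/4) = 1/9.
Mean offspring μ = 1/6 + 2·3/4 = 5/3 > 1 (supercritical), so q < 1. The extinction probability is the smaller root: q = (1/12)/(3/4) = 1/9.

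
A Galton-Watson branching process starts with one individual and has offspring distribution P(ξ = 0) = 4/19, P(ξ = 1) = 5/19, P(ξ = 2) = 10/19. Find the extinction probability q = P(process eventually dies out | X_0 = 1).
q = 2/5

The pgf is f(s) = 4/19 + 5/19·s + 10/19·s². The extinction probability q is the smallest fixed point of f in [0, 1]. Setting s = f(s):
  10/19·s² + (5/19 − 1)·s + 4/19 = 0
  10/19·s² − (4/19 + 10/19)·s + 4/19 = 0
which factors as (s − 1)·(10/19·s − 4/19) = 0, giving roots s = 1 and s = (4/19)/(10/19) = 2/5.
Mean offspring μ = 5/19 + 2·10/19 = 25/19 > 1 (supercritical), so q < 1. The extinction probability is the smaller root: q = (4/19)/(10/19) = 2/5.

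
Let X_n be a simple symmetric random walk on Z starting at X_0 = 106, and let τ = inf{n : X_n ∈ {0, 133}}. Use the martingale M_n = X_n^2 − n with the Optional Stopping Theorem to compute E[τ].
E[τ] = 2862

M_n = X_n^2 − n is a martingale (since E[X_{n+1}^2 | F_n] = X_n^2 + 1). By OST (τ has finite mean in a bounded region), E[M_τ] = E[M_0] = X_0^2 − 0 = 106^2 = 11236. Also E[M_τ] = E[X_τ^2] − E[τ]. The walk exits at 0 or 133, with P(hit 133 first) = 106/133, so E[X_τ^2] = 133^2 · 106/133 + 0 = 14098. Thus E[τ] = E[X_τ^2] − E[M_τ] = 14098 − 11236 = 2862 = 106(133 − 106) = 2862.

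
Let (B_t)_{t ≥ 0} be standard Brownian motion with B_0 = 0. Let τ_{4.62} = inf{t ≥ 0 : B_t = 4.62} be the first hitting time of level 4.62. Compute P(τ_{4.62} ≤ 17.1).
P(τ_{4.62} ≤ 17.1) = 2(1 − Φ(4.62/√17.1)) = 2(1 − Φ(1.1172)) ≈ 0.2639

By the reflection principle for standard BM, P(τ_b ≤ t) = 2 · P(B_t ≥ b). Since B_t ~ N(0, t), P(B_t ≥ 4.62) = 1 − Φ(4.62/√t) = 1 − Φ(4.62/√17.1) = 1 − Φ(1.1172) ≈ 0.13195. Doubling: P(τ_{4.62} ≤ 17.1) ≈ 2 · 0.13195 = 0.26390 ≈ 0.2639.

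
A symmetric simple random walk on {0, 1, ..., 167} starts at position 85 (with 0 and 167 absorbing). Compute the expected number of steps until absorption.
E[τ | X_0 = 85] = 6970

Let v_k = E[τ | X_0 = k]. Boundary: v_0 = v_167 = 0. Recurrence: v_k = 1 + (v_{k-1} + v_{k+1})/2 for 1 ≤ k ≤ 166. The particular solution to v_k − (v_{k-1} + v_{k+1})/2 = 1 is v_k = −k^2. Adding homogeneous solution A + B k and matching boundaries gives v_k = k (167 − k). Substituting k = 85: v_85 = 85 · 82 = 6970.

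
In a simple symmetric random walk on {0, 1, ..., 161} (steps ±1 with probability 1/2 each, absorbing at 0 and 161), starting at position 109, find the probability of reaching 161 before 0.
P(hit 161 before 0) = 109/161

Let u_k = P(hit 161 before 0 | start at k). Then u_0 = 0, u_161 = 1, and u_k = u_{k-1}/2 + u_{k+1}/2 for 1 ≤ k ≤ 160. This harmonic recurrence is solved by u_k = k/161, giving u_109 = 109/161.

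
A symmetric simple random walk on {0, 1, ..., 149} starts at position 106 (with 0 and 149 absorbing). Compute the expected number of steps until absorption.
E[τ | X_0 = 106] = 4558

Let v_k = E[τ | X_0 = k]. Boundary: v_0 = v_149 = 0. Recurrence: v_k = 1 + (v_{k-1} + v_{k+1})/2 for 1 ≤ k ≤ 148. The particular solution to v_k − (v_{k-1} + v_{k+1})/2 = 1 is v_k = −k^2. Adding homogeneous solution A + B k and matching boundaries gives v_k = k (149 − k). Substituting k = 106: v_106 = 106 · 43 = 4558.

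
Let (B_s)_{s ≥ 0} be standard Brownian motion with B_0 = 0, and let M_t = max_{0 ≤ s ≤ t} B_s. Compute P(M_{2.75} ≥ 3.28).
P(M_{2.75} ≥ 3.28) = 2·P(B_{2.75} ≥ 3.28) = 2(1 − Φ(3.28/√2.75)) ≈ 0.0479

By the reflection principle for Brownian motion, P(M_t ≥ a) = 2 · P(B_t ≥ a) for a ≥ 0. Since B_t ~ N(0, t), P(B_t ≥ 3.28) = 1 − Φ(3.28/√t) = 1 − Φ(3.28/√2.75) = 1 − Φ(1.9779). So
  P(M_{2.75} ≥ 3.28) = 2(1 − Φ(1.9779)) ≈ 0.0479.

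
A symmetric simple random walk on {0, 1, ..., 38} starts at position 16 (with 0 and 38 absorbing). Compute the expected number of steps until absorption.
E[τ | X_0 = 16] = 352

Let v_k = E[τ | X_0 = k]. Boundary: v_0 = v_38 = 0. Recurrence: v_k = 1 + (v_{k-1} + v_{k+1})/2 for 1 ≤ k ≤ 37. The particular solution to v_k − (v_{k-1} + v_{k+1})/2 = 1 is v_k = −k^2. Adding homogeneous solution A + B k and matching boundaries gives v_k = k (38 − k). Substituting k = 16: v_16 = 16 · 22 = 352.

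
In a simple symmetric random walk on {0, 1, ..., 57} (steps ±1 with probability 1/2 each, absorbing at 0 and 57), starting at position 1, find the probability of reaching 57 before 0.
P(hit 57 before 0) = 1/57

Let u_k = P(hit 57 before 0 | start at k). Then u_0 = 0, u_57 = 1, and u_k = u_{k-1}/2 + u_{k+1}/2 for 1 ≤ k ≤ 56. This harmonic recurrence is solved by u_k = k/57, giving u_1 = 1/57.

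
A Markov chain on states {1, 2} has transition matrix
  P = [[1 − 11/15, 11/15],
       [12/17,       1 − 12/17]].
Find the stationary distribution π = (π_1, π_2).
π_1 = 180/367, π_2 = 187/367

Solve πP = π with π_1 + π_2 = 1. From πP = π: π_1 · (1 − 11/15) + π_2 · 12/17 = π_1 ⇒ π_2 · 12/17 = π_1 · 11/15 ⇒ π_2/π_1 = (11/15)/(12/17) = 187/180. Together with π_1 + π_2 = 1:
  π_1 = (12/17)/(11/15 + 12/17) = (12/17)/(367/255) = 180/367,
  π_2 = (11/15)/(11/15 + 12/17) = (11/15)/(367/255) = 187/367.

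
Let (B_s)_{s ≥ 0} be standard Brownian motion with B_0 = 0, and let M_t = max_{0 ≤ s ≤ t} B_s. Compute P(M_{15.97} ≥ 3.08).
P(M_{15.97} ≥ 3.08) = 2·P(B_{15.97} ≥ 3.08) = 2(1 − Φ(3.08/√15.97)) ≈ 0.4409

By the reflection principle for Brownian motion, P(M_t ≥ a) = 2 · P(B_t ≥ a) for a ≥ 0. Since B_t ~ N(0, t), P(B_t ≥ 3.08) = 1 − Φ(3.08/√t) = 1 − Φ(3.08/√15.97) = 1 − Φ(0.7707). So
  P(M_{15.97} ≥ 3.08) = 2(1 − Φ(0.7707)) ≈ 0.4409.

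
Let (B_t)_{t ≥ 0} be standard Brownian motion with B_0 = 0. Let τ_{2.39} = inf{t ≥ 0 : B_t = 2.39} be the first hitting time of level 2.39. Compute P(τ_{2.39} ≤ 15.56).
P(τ_{2.39} ≤ 15.56) = 2(1 − Φ(2.39/√15.56)) = 2(1 − Φ(0.6059)) ≈ 0.5446

By the reflection principle for standard BM, P(τ_b ≤ t) = 2 · P(B_t ≥ b). Since B_t ~ N(0, t), P(B_t ≥ 2.39) = 1 − Φ(2.39/√t) = 1 − Φ(2.39/√15.56) = 1 − Φ(0.6059) ≈ 0.27229. Doubling: P(τ_{2.39} ≤ 15.56) ≈ 2 · 0.27229 = 0.54458 ≈ 0.5446.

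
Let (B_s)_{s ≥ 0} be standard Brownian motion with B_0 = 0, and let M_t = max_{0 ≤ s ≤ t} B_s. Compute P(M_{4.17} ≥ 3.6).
P(M_{4.17} ≥ 3.6) = 2·P(B_{4.17} ≥ 3.6) = 2(1 − Φ(3.6/√4.17)) ≈ 0.0779

By the reflection principle for Brownian motion, P(M_t ≥ a) = 2 · P(B_t ≥ a) for a ≥ 0. Since B_t ~ N(0, t), P(B_t ≥ 3.6) = 1 − Φ(3.6/√t) = 1 − Φ(3.6/√4.17) = 1 − Φ(1.7629). So
  P(M_{4.17} ≥ 3.6) = 2(1 − Φ(1.7629)) ≈ 0.0779.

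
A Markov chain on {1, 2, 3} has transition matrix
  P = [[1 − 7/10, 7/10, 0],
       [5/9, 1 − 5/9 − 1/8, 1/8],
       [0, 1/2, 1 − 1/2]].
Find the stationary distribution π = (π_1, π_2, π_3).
π = (40/103, 252/515, 63/515)

This is a birth-death chain on three states, which satisfies detailed balance: π_1 · P_{12} = π_2 · P_{21} and π_2 · P_{23} = π_3 · P_{32}.
From π_1 · 7/10 = π_2 · 5/9: π_2/π_1 = (7/10)/(5/9) = 63/50.
From π_2 · 1/8 = π_3 · 1/2: π_3/π_2 = (1/8)/(1/2) = 1/4.
Take π_1 proportional to 1; then unnormalized π = (1, 63/50, 63/200). Normalize by dividing by the sum 103/40:
  π = (40/103, 252/515, 63/515).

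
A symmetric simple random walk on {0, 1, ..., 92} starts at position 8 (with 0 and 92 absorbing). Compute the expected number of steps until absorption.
E[τ | X_0 = 8] = 672

Let v_k = E[τ | X_0 = k]. Boundary: v_0 = v_92 = 0. Recurrence: v_k = 1 + (v_{k-1} + v_{k+1})/2 for 1 ≤ k ≤ 91. The particular solution to v_k − (v_{k-1} + v_{k+1})/2 = 1 is v_k = −k^2. Adding homogeneous solution A + B k and matching boundaries gives v_k = k (92 − k). Substituting k = 8: v_8 = 8 · 84 = 672.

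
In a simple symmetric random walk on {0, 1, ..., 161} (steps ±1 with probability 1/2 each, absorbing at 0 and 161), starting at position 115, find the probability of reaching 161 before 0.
P(hit 161 before 0) = 115/161 = 5/7

Let u_k = P(hit 161 before 0 | start at k). Then u_0 = 0, u_161 = 1, and u_k = u_{k-1}/2 + u_{k+1}/2 for 1 ≤ k ≤ 160. This harmonic recurrence is solved by u_k = k/161, giving u_115 = 115/161 = 5/7.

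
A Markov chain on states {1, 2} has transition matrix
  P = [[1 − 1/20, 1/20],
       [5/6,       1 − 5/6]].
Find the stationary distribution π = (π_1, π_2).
π_1 = 50/53, π_2 = 3/53

Solve πP = π with π_1 + π_2 = 1. From πP = π: π_1 · (1 − 1/20) + π_2 · 5/6 = π_1 ⇒ π_2 · 5/6 = π_1 · 1/20 ⇒ π_2/π_1 = (1/20)/(5/6) = 3/50. Together with π_1 + π_2 = 1:
  π_1 = (5/6)/(1/20 + 5/6) = (5/6)/(53/60) = 50/53,
  π_2 = (1/20)/(1/20 + 5/6) = (1/20)/(53/60) = 3/53.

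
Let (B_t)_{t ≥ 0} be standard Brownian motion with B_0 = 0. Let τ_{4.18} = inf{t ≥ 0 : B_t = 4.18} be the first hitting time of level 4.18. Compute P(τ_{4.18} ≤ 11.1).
P(τ_{4.18} ≤ 11.1) = 2(1 − Φ(4.18/√11.1)) = 2(1 − Φ(1.2546)) ≈ 0.2096

By the reflection principle for standard BM, P(τ_b ≤ t) = 2 · P(B_t ≥ b). Since B_t ~ N(0, t), P(B_t ≥ 4.18) = 1 − Φ(4.18/√t) = 1 − Φ(4.18/√11.1) = 1 − Φ(1.2546) ≈ 0.10481. Doubling: P(τ_{4.18} ≤ 11.1) ≈ 2 · 0.10481 = 0.20962 ≈ 0.2096.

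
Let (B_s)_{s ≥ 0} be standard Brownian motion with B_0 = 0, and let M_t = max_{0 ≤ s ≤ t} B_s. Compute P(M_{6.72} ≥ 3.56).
P(M_{6.72} ≥ 3.56) = 2·P(B_{6.72} ≥ 3.56) = 2(1 − Φ(3.56/√6.72)) ≈ 0.1697

By the reflection principle for Brownian motion, P(M_t ≥ a) = 2 · P(B_t ≥ a) for a ≥ 0. Since B_t ~ N(0, t), P(B_t ≥ 3.56) = 1 − Φ(3.56/√t) = 1 − Φ(3.56/√6.72) = 1 − Φ(1.3733). So
  P(M_{6.72} ≥ 3.56) = 2(1 − Φ(1.3733)) ≈ 0.1697.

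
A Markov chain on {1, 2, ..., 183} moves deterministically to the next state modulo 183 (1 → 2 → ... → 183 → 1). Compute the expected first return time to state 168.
E[T_168 | X_0 = 168] = 183

The chain cycles deterministically, so starting at state 168 it returns in exactly 183 steps. Equivalently, the stationary distribution is uniform π_j = 1/183 for every state j, so by Kac's formula E[T_168] = 1/π_168 = 183.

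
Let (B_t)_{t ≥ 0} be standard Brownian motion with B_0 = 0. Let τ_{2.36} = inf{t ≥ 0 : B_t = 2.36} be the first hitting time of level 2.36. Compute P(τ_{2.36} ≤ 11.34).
P(τ_{2.36} ≤ 11.34) = 2(1 − Φ(2.36/√11.34)) = 2(1 − Φ(0.7008)) ≈ 0.4834

By the reflection principle for standard BM, P(τ_b ≤ t) = 2 · P(B_t ≥ b). Since B_t ~ N(0, t), P(B_t ≥ 2.36) = 1 − Φ(2.36/√t) = 1 − Φ(2.36/√11.34) = 1 − Φ(0.7008) ≈ 0.24171. Doubling: P(τ_{2.36} ≤ 11.34) ≈ 2 · 0.24171 = 0.48342 ≈ 0.4834.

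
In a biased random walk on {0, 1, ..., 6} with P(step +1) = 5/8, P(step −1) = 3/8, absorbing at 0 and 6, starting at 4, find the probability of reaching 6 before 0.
P(hit 6 before 0) = (1 − (3/5)^4) / (1 − (3/5)^6) = 850/931

Let u_k denote P(reach 6 before 0 | start at k). Boundary: u_0 = 0, u_6 = 1. Recurrence: u_k = 5/8·u_{k+1} + 3/8·u_{k-1} for 1 ≤ k ≤ 5. Try u_k = A + B·r^k with r = q/p = (3/8)/(5/8) = 3/5. Substitution satisfies the recurrence; boundary conditions give:
  u_k = (1 − r^k) / (1 − r^N) = (1 − (3/5)^4) / (1 − (3/5)^6) = 850/931.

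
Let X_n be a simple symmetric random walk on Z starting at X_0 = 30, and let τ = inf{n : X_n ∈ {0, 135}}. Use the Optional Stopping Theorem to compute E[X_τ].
E[X_τ] = 30

X_n is a martingale and τ is a bounded-mean stopping time (indeed τ is finite a.s. with bounded expectation since the walk is in a bounded region). By the OST, E[X_τ] = E[X_0] = 30. Equivalently: E[X_τ] = 135 · P(hit 135 first) + 0 · P(hit 0 first) = 135 · (30/135) = 30.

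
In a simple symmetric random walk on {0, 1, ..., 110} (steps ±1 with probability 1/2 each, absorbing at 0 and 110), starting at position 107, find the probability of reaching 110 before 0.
P(hit 110 before 0) = 107/110

Let u_k = P(hit 110 before 0 | start at k). Then u_0 = 0, u_110 = 1, and u_k = u_{k-1}/2 + u_{k+1}/2 for 1 ≤ k ≤ 109. This harmonic recurrence is solved by u_k = k/110, giving u_107 = 107/110.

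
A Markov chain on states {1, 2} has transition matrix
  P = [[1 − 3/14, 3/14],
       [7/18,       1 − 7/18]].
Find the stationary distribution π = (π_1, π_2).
π_1 = 49/76, π_2 = 27/76

Solve πP = π with π_1 + π_2 = 1. From πP = π: π_1 · (1 − 3/14) + π_2 · 7/18 = π_1 ⇒ π_2 · 7/18 = π_1 · 3/14 ⇒ π_2/π_1 = (3/14)/(7/18) = 27/49. Together with π_1 + π_2 = 1:
  π_1 = (7/18)/(3/14 + 7/18) = (7/18)/(38/63) = 49/76,
  π_2 = (3/14)/(3/14 + 7/18) = (3/14)/(38/63) = 27/76.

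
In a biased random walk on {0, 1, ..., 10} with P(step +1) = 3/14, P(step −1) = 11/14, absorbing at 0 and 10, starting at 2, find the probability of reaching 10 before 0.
P(hit 10 before 0) = (1 − (11/3)^2) / (1 − (11/3)^10) = 6561/231583621

Let u_k denote P(reach 10 before 0 | start at k). Boundary: u_0 = 0, u_10 = 1. Recurrence: u_k = 3/14·u_{k+1} + 11/14·u_{k-1} for 1 ≤ k ≤ 9. Try u_k = A + B·r^k with r = q/p = (11/14)/(3/14) = 11/3. Substitution satisfies the recurrence; boundary conditions give:
  u_k = (1 − r^k) / (1 − r^N) = (1 − (11/3)^2) / (1 − (11/3)^10) = 6561/231583621.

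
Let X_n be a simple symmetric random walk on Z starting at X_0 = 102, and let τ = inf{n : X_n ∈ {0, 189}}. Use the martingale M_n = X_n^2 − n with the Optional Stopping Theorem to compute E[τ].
E[τ] = 8874

M_n = X_n^2 − n is a martingale (since E[X_{n+1}^2 | F_n] = X_n^2 + 1). By OST (τ has finite mean in a bounded region), E[M_τ] = E[M_0] = X_0^2 − 0 = 102^2 = 10404. Also E[M_τ] = E[X_τ^2] − E[τ]. The walk exits at 0 or 189, with P(hit 189 first) = 102/189, so E[X_τ^2] = 189^2 · 102/189 + 0 = 19278. Thus E[τ] = E[X_τ^2] − E[M_τ] = 19278 − 10404 = 8874 = 102(189 − 102) = 8874.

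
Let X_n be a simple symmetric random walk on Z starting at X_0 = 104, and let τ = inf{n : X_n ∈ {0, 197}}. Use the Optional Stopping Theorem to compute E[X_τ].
E[X_τ] = 104

X_n is a martingale and τ is a bounded-mean stopping time (indeed τ is finite a.s. with bounded expectation since the walk is in a bounded region). By the OST, E[X_τ] = E[X_0] = 104. Equivalently: E[X_τ] = 197 · P(hit 197 first) + 0 · P(hit 0 first) = 197 · (104/197) = 104.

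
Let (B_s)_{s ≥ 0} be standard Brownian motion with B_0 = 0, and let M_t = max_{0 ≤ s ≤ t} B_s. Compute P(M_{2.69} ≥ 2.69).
P(M_{2.69} ≥ 2.69) = 2·P(B_{2.69} ≥ 2.69) = 2(1 − Φ(2.69/√2.69)) ≈ 0.1010

By the reflection principle for Brownian motion, P(M_t ≥ a) = 2 · P(B_t ≥ a) for a ≥ 0. Since B_t ~ N(0, t), P(B_t ≥ 2.69) = 1 − Φ(2.69/√t) = 1 − Φ(2.69/√2.69) = 1 − Φ(1.6401). So
  P(M_{2.69} ≥ 2.69) = 2(1 − Φ(1.6401)) ≈ 0.1010.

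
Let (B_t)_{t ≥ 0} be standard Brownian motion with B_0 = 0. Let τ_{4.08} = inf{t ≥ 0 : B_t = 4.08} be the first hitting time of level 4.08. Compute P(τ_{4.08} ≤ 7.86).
P(τ_{4.08} ≤ 7.86) = 2(1 − Φ(4.08/√7.86)) = 2(1 − Φ(1.4553)) ≈ 0.1456

By the reflection principle for standard BM, P(τ_b ≤ t) = 2 · P(B_t ≥ b). Since B_t ~ N(0, t), P(B_t ≥ 4.08) = 1 − Φ(4.08/√t) = 1 − Φ(4.08/√7.86) = 1 − Φ(1.4553) ≈ 0.07279. Doubling: P(τ_{4.08} ≤ 7.86) ≈ 2 · 0.07279 = 0.14558 ≈ 0.1456.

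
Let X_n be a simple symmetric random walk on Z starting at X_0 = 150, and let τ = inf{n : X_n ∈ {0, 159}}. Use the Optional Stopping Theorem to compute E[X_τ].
E[X_τ] = 150

X_n is a martingale and τ is a bounded-mean stopping time (indeed τ is finite a.s. with bounded expectation since the walk is in a bounded region). By the OST, E[X_τ] = E[X_0] = 150. Equivalently: E[X_τ] = 159 · P(hit 159 first) + 0 · P(hit 0 first) = 159 · (150/159) = 150.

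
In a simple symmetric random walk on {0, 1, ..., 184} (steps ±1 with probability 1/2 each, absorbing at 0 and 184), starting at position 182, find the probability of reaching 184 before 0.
P(hit 184 before 0) = 182/184 = 91/92

Let u_k = P(hit 184 before 0 | start at k). Then u_0 = 0, u_184 = 1, and u_k = u_{k-1}/2 + u_{k+1}/2 for 1 ≤ k ≤ 183. This harmonic recurrence is solved by u_k = k/184, giving u_182 = 182/184 = 91/92.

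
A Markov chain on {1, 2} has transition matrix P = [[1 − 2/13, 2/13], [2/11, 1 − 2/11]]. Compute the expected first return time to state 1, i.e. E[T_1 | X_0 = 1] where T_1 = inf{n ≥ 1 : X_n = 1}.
E[T_1 | X_0 = 1] = 1/π_1 = 24/13

For an irreducible recurrent Markov chain with stationary distribution π, E[T_i | X_0 = i] = 1/π_i (Kac's formula). Here π_1 = (2/11)/(2/13 + 2/11) = (2/11)/(48/143) = 13/24, so E[T_1 | X_0 = 1] = 1/π_1 = (2/13 + 2/11)/(2/11) = (48/143)/(2/11) = 24/13.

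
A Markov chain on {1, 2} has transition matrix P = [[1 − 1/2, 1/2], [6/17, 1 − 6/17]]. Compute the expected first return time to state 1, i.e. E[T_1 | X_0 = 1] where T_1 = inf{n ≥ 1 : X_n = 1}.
E[T_1 | X_0 = 1] = 1/π_1 = 29/12

For an irreducible recurrent Markov chain with stationary distribution π, E[T_i | X_0 = i] = 1/π_i (Kac's formula). Here π_1 = (6/17)/(1/2 + 6/17) = (6/17)/(29/34) = 12/29, so E[T_1 | X_0 = 1] = 1/π_1 = (1/2 + 6/17)/(6/17) = (29/34)/(6/17) = 29/12.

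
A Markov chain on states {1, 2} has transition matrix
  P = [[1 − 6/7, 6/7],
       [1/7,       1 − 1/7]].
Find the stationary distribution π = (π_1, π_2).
π_1 = 1/7, π_2 = 6/7

Solve πP = π with π_1 + π_2 = 1. From πP = π: π_1 · (1 − 6/7) + π_2 · 1/7 = π_1 ⇒ π_2 · 1/7 = π_1 · 6/7 ⇒ π_2/π_1 = (6/7)/(1/7) = 6. Together with π_1 + π_2 = 1:
  π_1 = (1/7)/(6/7 + 1/7) = (1/7)/(1) = 1/7,
  π_2 = (6/7)/(6/7 + 1/7) = (6/7)/(1) = 6/7.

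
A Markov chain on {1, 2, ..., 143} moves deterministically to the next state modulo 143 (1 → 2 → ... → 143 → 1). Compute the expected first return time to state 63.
E[T_63 | X_0 = 63] = 143

The chain cycles deterministically, so starting at state 63 it returns in exactly 143 steps. Equivalently, the stationary distribution is uniform π_j = 1/143 for every state j, so by Kac's formula E[T_63] = 1/π_63 = 143.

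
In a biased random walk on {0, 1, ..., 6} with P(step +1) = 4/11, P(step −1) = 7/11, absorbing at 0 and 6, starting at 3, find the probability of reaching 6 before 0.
P(hit 6 before 0) = (1 − (7/4)^3) / (1 − (7/4)^6) = 64/407

Let u_k denote P(reach 6 before 0 | start at k). Boundary: u_0 = 0, u_6 = 1. Recurrence: u_k = 4/11·u_{k+1} + 7/11·u_{k-1} for 1 ≤ k ≤ 5. Try u_k = A + B·r^k with r = q/p = (7/11)/(4/11) = 7/4. Substitution satisfies the recurrence; boundary conditions give:
  u_k = (1 − r^k) / (1 − r^N) = (1 − (7/4)^3) / (1 − (7/4)^6) = 64/407.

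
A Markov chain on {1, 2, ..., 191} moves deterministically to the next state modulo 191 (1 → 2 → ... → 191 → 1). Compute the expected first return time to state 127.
E[T_127 | X_0 = 127] = 191

The chain cycles deterministically, so starting at state 127 it returns in exactly 191 steps. Equivalently, the stationary distribution is uniform π_j = 1/191 for every state j, so by Kac's formula E[T_127] = 1/π_127 = 191.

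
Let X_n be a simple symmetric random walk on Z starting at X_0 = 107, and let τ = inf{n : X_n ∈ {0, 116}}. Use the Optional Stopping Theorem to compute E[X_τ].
E[X_τ] = 107

X_n is a martingale and τ is a bounded-mean stopping time (indeed τ is finite a.s. with bounded expectation since the walk is in a bounded region). By the OST, E[X_τ] = E[X_0] = 107. Equivalently: E[X_τ] = 116 · P(hit 116 first) + 0 · P(hit 0 first) = 116 · (107/116) = 107.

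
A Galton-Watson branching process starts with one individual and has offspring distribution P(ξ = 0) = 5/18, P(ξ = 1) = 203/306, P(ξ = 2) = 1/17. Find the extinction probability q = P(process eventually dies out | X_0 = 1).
q = 1

Mean offspring μ = 0·5/18 + 1·203/306 + 2·1/17 = 239/306 ≤ 1. For μ ≤ 1 with offspring not concentrated at 1, the Galton-Watson process goes extinct almost surely, so q = 1.
(Algebraic check: The pgf is f(s) = 5/18 + 203/306·s + 1/17·s². The extinction probability q is the smallest fixed point of f in [0, 1]. Setting s = f(s):
  1/17·s² + (203/306 − 1)·s + 5/18 = 0
  1/17·s² − (5/18 + 1/17)·s + 5/18 = 0
which factors as (s − 1)·(1/17·s − 5/18) = 0, giving roots s = 1 and s = (5/18)/(1/17) = 85/18. Since 85/18 ≥ 1, the smallest root in [0, 1] is s = 1.)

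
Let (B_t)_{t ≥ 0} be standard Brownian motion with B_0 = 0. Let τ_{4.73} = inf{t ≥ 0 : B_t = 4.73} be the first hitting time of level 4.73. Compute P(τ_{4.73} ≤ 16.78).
P(τ_{4.73} ≤ 16.78) = 2(1 − Φ(4.73/√16.78)) = 2(1 − Φ(1.1547)) ≈ 0.2482

By the reflection principle for standard BM, P(τ_b ≤ t) = 2 · P(B_t ≥ b). Since B_t ~ N(0, t), P(B_t ≥ 4.73) = 1 − Φ(4.73/√t) = 1 − Φ(4.73/√16.78) = 1 − Φ(1.1547) ≈ 0.12411. Doubling: P(τ_{4.73} ≤ 16.78) ≈ 2 · 0.12411 = 0.24822 ≈ 0.2482.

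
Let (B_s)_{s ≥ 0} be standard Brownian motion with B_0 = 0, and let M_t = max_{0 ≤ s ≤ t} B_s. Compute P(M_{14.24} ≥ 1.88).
P(M_{14.24} ≥ 1.88) = 2·P(B_{14.24} ≥ 1.88) = 2(1 − Φ(1.88/√14.24)) ≈ 0.6183

By the reflection principle for Brownian motion, P(M_t ≥ a) = 2 · P(B_t ≥ a) for a ≥ 0. Since B_t ~ N(0, t), P(B_t ≥ 1.88) = 1 − Φ(1.88/√t) = 1 − Φ(1.88/√14.24) = 1 − Φ(0.4982). So
  P(M_{14.24} ≥ 1.88) = 2(1 − Φ(0.4982)) ≈ 0.6183.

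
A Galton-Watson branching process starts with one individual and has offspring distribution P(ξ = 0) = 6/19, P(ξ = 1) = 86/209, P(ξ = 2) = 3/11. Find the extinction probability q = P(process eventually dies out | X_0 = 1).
q = 1

Mean offspring μ = 0·6/19 + 1·86/209 + 2·3/11 = 200/209 ≤ 1. For μ ≤ 1 with offspring not concentrated at 1, the Galton-Watson process goes extinct almost surely, so q = 1.
(Algebraic check: The pgf is f(s) = 6/19 + 86/209·s + 3/11·s². The extinction probability q is the smallest fixed point of f in [0, 1]. Setting s = f(s):
  3/11·s² + (86/209 − 1)·s + 6/19 = 0
  3/11·s² − (6/19 + 3/11)·s + 6/19 = 0
which factors as (s − 1)·(3/11·s − 6/19) = 0, giving roots s = 1 and s = (6/19)/(3/11) = 22/19. Since 22/19 ≥ 1, the smallest root in [0, 1] is s = 1.)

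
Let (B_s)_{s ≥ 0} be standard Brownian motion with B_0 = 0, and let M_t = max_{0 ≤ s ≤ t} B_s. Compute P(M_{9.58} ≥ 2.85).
P(M_{9.58} ≥ 2.85) = 2·P(B_{9.58} ≥ 2.85) = 2(1 − Φ(2.85/√9.58)) ≈ 0.3572

By the reflection principle for Brownian motion, P(M_t ≥ a) = 2 · P(B_t ≥ a) for a ≥ 0. Since B_t ~ N(0, t), P(B_t ≥ 2.85) = 1 − Φ(2.85/√t) = 1 − Φ(2.85/√9.58) = 1 − Φ(0.9208). So
  P(M_{9.58} ≥ 2.85) = 2(1 − Φ(0.9208)) ≈ 0.3572.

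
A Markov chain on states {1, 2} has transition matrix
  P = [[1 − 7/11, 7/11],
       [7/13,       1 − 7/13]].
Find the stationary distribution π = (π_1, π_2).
π_1 = 11/24, π_2 = 13/24

Solve πP = π with π_1 + π_2 = 1. From πP = π: π_1 · (1 − 7/11) + π_2 · 7/13 = π_1 ⇒ π_2 · 7/13 = π_1 · 7/11 ⇒ π_2/π_1 = (7/11)/(7/13) = 13/11. Together with π_1 + π_2 = 1:
  π_1 = (7/13)/(7/11 + 7/13) = (7/13)/(168/143) = 11/24,
  π_2 = (7/11)/(7/11 + 7/13) = (7/11)/(168/143) = 13/24.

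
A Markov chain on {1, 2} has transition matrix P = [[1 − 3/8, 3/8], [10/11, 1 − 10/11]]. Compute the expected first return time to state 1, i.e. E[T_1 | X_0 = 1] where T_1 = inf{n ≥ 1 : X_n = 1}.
E[T_1 | X_0 = 1] = 1/π_1 = 113/80

For an irreducible recurrent Markov chain with stationary distribution π, E[T_i | X_0 = i] = 1/π_i (Kac's formula). Here π_1 = (10/11)/(3/8 + 10/11) = (10/11)/(113/88) = 80/113, so E[T_1 | X_0 = 1] = 1/π_1 = (3/8 + 10/11)/(10/11) = (113/88)/(10/11) = 113/80.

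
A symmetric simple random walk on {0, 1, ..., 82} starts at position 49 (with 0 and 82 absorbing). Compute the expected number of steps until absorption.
E[τ | X_0 = 49] = 1617

Let v_k = E[τ | X_0 = k]. Boundary: v_0 = v_82 = 0. Recurrence: v_k = 1 + (v_{k-1} + v_{k+1})/2 for 1 ≤ k ≤ 81. The particular solution to v_k − (v_{k-1} + v_{k+1})/2 = 1 is v_k = −k^2. Adding homogeneous solution A + B k and matching boundaries gives v_k = k (82 − k). Substituting k = 49: v_49 = 49 · 33 = 1617.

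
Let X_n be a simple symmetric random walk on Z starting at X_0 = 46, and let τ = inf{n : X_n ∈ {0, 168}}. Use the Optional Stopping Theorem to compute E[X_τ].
E[X_τ] = 46

X_n is a martingale and τ is a bounded-mean stopping time (indeed τ is finite a.s. with bounded expectation since the walk is in a bounded region). By the OST, E[X_τ] = E[X_0] = 46. Equivalently: E[X_τ] = 168 · P(hit 168 first) + 0 · P(hit 0 first) = 168 · (46/168) = 46.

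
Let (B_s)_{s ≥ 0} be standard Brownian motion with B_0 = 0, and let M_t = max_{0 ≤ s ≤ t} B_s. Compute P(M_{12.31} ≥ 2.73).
P(M_{12.31} ≥ 2.73) = 2·P(B_{12.31} ≥ 2.73) = 2(1 − Φ(2.73/√12.31)) ≈ 0.4365

By the reflection principle for Brownian motion, P(M_t ≥ a) = 2 · P(B_t ≥ a) for a ≥ 0. Since B_t ~ N(0, t), P(B_t ≥ 2.73) = 1 − Φ(2.73/√t) = 1 − Φ(2.73/√12.31) = 1 − Φ(0.7781). So
  P(M_{12.31} ≥ 2.73) = 2(1 − Φ(0.7781)) ≈ 0.4365.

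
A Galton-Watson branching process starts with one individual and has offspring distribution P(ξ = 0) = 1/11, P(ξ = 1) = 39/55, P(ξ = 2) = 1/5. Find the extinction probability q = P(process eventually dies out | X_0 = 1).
q = 5/11

The pgf is f(s) = 1/11 + 39/55·s + 1/5·s². The extinction probability q is the smallest fixed point of f in [0, 1]. Setting s = f(s):
  1/5·s² + (39/55 − 1)·s + 1/11 = 0
  1/5·s² − (1/11 + 1/5)·s + 1/11 = 0
which factors as (s − 1)·(1/5·s − 1/11) = 0, giving roots s = 1 and s = (1/11)/(1/5) = 5/11.
Mean offspring μ = 39/55 + 2·1/5 = 61/55 > 1 (supercritical), so q < 1. The extinction probability is the smaller root: q = (1/11)/(1/5) = 5/11.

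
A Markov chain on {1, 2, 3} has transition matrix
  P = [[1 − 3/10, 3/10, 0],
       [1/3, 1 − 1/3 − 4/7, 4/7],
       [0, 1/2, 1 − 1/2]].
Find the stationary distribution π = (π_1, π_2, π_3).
π = (14/41, 63/205, 72/205)

This is a birth-death chain on three states, which satisfies detailed balance: π_1 · P_{12} = π_2 · P_{21} and π_2 · P_{23} = π_3 · P_{32}.
From π_1 · 3/10 = π_2 · 1/3: π_2/π_1 = (3/10)/(1/3) = 9/10.
From π_2 · 4/7 = π_3 · 1/2: π_3/π_2 = (4/7)/(1/2) = 8/7.
Take π_1 proportional to 1; then unnormalized π = (1, 9/10, 36/35). Normalize by dividing by the sum 41/14:
  π = (14/41, 63/205, 72/205).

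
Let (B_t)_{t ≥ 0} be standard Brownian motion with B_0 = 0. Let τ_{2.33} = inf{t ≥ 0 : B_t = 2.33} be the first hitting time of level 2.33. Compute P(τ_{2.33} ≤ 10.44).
P(τ_{2.33} ≤ 10.44) = 2(1 − Φ(2.33/√10.44)) = 2(1 − Φ(0.7211)) ≈ 0.4708

By the reflection principle for standard BM, P(τ_b ≤ t) = 2 · P(B_t ≥ b). Since B_t ~ N(0, t), P(B_t ≥ 2.33) = 1 − Φ(2.33/√t) = 1 − Φ(2.33/√10.44) = 1 − Φ(0.7211) ≈ 0.23542. Doubling: P(τ_{2.33} ≤ 10.44) ≈ 2 · 0.23542 = 0.47084 ≈ 0.4708.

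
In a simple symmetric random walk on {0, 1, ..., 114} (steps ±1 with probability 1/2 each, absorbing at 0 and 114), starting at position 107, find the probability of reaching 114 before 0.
P(hit 114 before 0) = 107/114

Let u_k = P(hit 114 before 0 | start at k). Then u_0 = 0, u_114 = 1, and u_k = u_{k-1}/2 + u_{k+1}/2 for 1 ≤ k ≤ 113. This harmonic recurrence is solved by u_k = k/114, giving u_107 = 107/114.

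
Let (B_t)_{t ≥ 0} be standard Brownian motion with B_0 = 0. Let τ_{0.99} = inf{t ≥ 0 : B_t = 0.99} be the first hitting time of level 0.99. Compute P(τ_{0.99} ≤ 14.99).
P(τ_{0.99} ≤ 14.99) = 2(1 − Φ(0.99/√14.99)) = 2(1 − Φ(0.2557)) ≈ 0.7982

By the reflection principle for standard BM, P(τ_b ≤ t) = 2 · P(B_t ≥ b). Since B_t ~ N(0, t), P(B_t ≥ 0.99) = 1 − Φ(0.99/√t) = 1 − Φ(0.99/√14.99) = 1 − Φ(0.2557) ≈ 0.39909. Doubling: P(τ_{0.99} ≤ 14.99) ≈ 2 · 0.39909 = 0.79818 ≈ 0.7982.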